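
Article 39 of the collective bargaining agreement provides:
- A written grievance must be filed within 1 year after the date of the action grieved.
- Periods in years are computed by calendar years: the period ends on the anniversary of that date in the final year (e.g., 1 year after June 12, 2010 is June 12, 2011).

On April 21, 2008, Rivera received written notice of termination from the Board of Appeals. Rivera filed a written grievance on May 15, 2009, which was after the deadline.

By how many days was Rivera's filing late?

1 year after April 21, 2008 is April 21, 2009.
The deadline is April 21, 2009; from April 21, 2009 to May 15, 2009 is 24 days.

24 days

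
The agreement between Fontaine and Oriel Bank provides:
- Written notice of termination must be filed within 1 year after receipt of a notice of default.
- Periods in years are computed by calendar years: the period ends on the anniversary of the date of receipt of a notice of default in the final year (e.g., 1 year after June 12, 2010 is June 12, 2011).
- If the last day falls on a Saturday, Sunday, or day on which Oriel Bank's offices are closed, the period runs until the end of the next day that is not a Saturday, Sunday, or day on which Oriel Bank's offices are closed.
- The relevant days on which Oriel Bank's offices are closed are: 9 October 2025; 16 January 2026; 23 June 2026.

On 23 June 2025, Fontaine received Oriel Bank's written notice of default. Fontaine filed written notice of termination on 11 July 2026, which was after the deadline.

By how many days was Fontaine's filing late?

17 days

1 year after 23 June 2025 is June 23, 2026.
June 23, 2026 is a listed holiday. The next qualifying day is June 24, 2026.
The deadline is June 24, 2026; from June 24, 2026 to July 11, 2026 is 17 days.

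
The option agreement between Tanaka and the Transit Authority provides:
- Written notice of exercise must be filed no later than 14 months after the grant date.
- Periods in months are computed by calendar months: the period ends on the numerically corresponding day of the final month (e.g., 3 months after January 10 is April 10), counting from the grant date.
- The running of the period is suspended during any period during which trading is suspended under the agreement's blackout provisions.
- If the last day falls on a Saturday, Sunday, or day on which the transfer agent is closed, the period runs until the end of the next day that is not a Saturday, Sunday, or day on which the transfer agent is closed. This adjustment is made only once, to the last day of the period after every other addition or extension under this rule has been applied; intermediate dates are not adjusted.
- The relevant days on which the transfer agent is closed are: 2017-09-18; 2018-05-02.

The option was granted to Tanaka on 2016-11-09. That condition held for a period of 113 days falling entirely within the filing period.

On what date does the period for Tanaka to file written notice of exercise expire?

14 months after 2016-11-09 is January 9, 2018.
Tolling adds 113 days: January 9, 2018 + 113 days = May 2, 2018.
May 2, 2018 is a listed holiday. The next qualifying day is May 3, 2018.

May 3, 2018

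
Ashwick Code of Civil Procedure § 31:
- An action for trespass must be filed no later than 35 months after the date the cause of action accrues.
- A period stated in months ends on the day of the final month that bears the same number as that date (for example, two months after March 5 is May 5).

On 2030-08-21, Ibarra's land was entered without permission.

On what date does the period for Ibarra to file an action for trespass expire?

July 21, 2033

35 months after 2030-08-21 is July 21, 2033.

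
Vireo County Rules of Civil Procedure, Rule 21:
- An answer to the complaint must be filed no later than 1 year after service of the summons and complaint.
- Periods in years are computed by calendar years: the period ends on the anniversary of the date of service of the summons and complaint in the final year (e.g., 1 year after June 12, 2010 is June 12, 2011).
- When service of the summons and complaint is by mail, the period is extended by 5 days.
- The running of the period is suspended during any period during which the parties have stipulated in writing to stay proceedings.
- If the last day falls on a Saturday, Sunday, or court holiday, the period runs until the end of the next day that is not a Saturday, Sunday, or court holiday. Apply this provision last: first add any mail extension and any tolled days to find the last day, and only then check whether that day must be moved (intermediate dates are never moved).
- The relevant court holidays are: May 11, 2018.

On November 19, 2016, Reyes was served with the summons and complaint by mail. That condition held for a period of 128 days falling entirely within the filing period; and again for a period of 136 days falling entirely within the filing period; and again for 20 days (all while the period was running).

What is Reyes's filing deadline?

1 year after November 19, 2016 is November 19, 2017.
Service was by mail, adding 5 days: November 19, 2017 + 5 days = November 24, 2017.
Tolling adds 128 days: November 24, 2017 + 128 days = April 1, 2018.
Tolling adds 136 days: April 1, 2018 + 136 days = August 15, 2018.
Tolling adds 20 days: August 15, 2018 + 20 days = September 4, 2018.
September 4, 2018 is a Tuesday and not a court holiday, so no extension applies.

September 4, 2018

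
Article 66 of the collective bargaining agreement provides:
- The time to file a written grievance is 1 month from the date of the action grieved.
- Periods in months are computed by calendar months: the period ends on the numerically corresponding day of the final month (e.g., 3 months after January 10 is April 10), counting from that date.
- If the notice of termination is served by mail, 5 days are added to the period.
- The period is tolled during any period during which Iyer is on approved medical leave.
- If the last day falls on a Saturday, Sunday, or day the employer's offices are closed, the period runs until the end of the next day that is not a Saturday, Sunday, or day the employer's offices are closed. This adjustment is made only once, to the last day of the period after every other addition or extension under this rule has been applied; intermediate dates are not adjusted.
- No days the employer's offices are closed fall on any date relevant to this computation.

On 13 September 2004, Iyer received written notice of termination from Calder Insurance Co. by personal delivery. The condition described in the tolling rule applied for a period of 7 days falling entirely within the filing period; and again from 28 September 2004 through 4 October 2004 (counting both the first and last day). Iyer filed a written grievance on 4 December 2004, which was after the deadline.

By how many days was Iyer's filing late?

38 days

1 month after 13 September 2004 is October 13, 2004.
Service was not by mail, so no mail extension applies.
Tolling adds 7 days: October 13, 2004 + 7 days = October 20, 2004.
From September 28, 2004 through October 4, 2004 inclusive is 7 days; tolling adds 7 days: October 20, 2004 + 7 days = October 27, 2004.
October 27, 2004 is a Wednesday and not a day the employer's offices are closed, so no extension applies.
The deadline is October 27, 2004; from October 27, 2004 to December 4, 2004 is 38 days.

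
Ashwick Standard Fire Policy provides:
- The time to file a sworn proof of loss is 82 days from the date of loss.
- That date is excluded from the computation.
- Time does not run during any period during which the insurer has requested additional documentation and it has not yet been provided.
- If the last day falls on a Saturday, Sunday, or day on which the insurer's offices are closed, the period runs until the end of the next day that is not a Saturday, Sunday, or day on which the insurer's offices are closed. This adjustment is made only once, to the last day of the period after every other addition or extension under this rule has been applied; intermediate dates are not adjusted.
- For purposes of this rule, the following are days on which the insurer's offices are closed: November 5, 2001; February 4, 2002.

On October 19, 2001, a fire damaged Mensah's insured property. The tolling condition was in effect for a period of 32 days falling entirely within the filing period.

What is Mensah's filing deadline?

February 11, 2002

82 days after October 19, 2001 is January 9, 2002.
Tolling adds 32 days: January 9, 2002 + 32 days = February 10, 2002.
February 10, 2002 is Sunday. The next qualifying day is February 11, 2002.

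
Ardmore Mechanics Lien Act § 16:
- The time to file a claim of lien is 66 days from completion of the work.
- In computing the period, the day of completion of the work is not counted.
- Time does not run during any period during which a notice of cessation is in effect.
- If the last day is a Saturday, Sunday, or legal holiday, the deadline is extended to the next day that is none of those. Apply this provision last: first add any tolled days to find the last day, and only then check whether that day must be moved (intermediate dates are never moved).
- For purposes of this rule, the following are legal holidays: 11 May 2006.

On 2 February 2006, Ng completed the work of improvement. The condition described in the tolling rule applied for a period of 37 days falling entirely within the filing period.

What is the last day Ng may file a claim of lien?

May 16, 2006

66 days after 2 February 2006 is April 9, 2006.
Tolling adds 37 days: April 9, 2006 + 37 days = May 16, 2006.
May 16, 2006 is a Tuesday and not a legal holiday, so no extension applies.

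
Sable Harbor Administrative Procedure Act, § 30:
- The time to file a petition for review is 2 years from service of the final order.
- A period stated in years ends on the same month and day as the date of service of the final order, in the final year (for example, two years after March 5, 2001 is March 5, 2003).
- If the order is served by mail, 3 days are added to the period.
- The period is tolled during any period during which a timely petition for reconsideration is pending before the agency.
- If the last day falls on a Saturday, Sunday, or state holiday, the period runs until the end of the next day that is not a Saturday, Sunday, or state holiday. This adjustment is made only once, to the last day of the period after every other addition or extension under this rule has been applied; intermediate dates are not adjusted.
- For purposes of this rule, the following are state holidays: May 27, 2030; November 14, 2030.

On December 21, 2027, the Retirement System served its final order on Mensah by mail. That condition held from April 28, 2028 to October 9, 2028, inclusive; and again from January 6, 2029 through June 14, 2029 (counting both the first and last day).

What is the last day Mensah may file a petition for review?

2 years after December 21, 2027 is December 21, 2029.
Service was by mail, adding 3 days: December 21, 2029 + 3 days = December 24, 2029.
From April 28, 2028 through October 9, 2028 inclusive is 165 days; tolling adds 165 days: December 24, 2029 + 165 days = June 7, 2030.
From January 6, 2029 through June 14, 2029 inclusive is 160 days; tolling adds 160 days: June 7, 2030 + 160 days = November 14, 2030.
November 14, 2030 is a listed holiday. The next qualifying day is November 15, 2030.

November 15, 2030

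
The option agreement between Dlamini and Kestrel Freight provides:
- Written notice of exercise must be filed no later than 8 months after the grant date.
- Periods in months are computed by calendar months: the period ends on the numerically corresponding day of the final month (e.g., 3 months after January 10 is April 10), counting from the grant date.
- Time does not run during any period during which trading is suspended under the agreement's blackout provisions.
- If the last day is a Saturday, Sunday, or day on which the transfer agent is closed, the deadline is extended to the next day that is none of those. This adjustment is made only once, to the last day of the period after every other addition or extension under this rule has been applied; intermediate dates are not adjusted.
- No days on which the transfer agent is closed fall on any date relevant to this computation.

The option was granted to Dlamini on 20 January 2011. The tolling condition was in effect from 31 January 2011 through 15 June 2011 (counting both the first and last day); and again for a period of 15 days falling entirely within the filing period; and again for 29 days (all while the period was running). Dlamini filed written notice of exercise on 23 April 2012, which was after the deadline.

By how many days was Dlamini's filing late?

35 days

8 months after 20 January 2011 is September 20, 2011.
From January 31, 2011 through June 15, 2011 inclusive is 136 days; tolling adds 136 days: September 20, 2011 + 136 days = February 3, 2012.
Tolling adds 15 days: February 3, 2012 + 15 days = February 18, 2012.
Tolling adds 29 days: February 18, 2012 + 29 days = March 18, 2012.
March 18, 2012 is Sunday. The next qualifying day is March 19, 2012.
The deadline is March 19, 2012; from March 19, 2012 to April 23, 2012 is 35 days.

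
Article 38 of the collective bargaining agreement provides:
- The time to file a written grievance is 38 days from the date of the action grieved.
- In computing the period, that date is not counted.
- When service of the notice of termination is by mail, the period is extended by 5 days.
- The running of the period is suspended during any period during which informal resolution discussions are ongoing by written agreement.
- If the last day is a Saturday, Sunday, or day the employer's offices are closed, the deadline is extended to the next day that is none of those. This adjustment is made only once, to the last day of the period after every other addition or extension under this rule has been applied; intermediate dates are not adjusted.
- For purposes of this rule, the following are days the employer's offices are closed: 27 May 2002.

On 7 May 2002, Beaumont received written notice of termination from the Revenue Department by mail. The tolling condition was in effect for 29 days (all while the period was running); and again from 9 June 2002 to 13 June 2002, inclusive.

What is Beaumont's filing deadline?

July 23, 2002

38 days after 7 May 2002 is June 14, 2002.
Service was by mail, adding 5 days: June 14, 2002 + 5 days = June 19, 2002.
Tolling adds 29 days: June 19, 2002 + 29 days = July 18, 2002.
From June 9, 2002 through June 13, 2002 inclusive is 5 days; tolling adds 5 days: July 18, 2002 + 5 days = July 23, 2002.
July 23, 2002 is a Tuesday and not a day the employer's offices are closed, so no extension applies.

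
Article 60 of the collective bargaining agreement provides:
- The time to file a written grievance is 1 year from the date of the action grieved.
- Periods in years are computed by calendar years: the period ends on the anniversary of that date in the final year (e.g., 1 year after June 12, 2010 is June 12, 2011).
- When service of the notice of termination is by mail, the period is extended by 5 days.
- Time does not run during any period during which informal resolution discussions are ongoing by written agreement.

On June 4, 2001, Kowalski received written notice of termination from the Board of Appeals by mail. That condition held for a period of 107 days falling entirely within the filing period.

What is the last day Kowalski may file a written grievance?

1 year after June 4, 2001 is June 4, 2002.
Service was by mail, adding 5 days: June 4, 2002 + 5 days = June 9, 2002.
Tolling adds 107 days: June 9, 2002 + 107 days = September 24, 2002.

September 24, 2002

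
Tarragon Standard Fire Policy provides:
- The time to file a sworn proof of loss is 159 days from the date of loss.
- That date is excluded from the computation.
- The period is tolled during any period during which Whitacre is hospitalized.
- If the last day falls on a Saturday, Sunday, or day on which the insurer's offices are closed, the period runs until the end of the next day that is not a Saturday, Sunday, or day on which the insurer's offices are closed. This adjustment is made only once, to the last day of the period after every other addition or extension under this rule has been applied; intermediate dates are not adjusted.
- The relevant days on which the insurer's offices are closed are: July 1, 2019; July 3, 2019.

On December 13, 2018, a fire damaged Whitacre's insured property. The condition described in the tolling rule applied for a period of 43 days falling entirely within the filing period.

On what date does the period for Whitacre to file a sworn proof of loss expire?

159 days after December 13, 2018 is May 21, 2019.
Tolling adds 43 days: May 21, 2019 + 43 days = July 3, 2019.
July 3, 2019 is a listed holiday. The next qualifying day is July 4, 2019.

July 4, 2019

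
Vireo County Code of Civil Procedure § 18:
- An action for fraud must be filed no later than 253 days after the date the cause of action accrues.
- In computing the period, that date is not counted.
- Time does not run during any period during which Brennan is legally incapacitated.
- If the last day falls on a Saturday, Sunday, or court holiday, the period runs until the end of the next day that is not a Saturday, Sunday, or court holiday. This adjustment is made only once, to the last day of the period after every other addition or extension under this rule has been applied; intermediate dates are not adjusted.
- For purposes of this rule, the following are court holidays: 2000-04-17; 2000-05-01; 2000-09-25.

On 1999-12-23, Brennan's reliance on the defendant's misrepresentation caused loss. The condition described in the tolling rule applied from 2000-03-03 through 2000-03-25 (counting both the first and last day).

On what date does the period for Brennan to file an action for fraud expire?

253 days after 1999-12-23 is September 1, 2000.
From March 3, 2000 through March 25, 2000 inclusive is 23 days; tolling adds 23 days: September 1, 2000 + 23 days = September 24, 2000.
September 24, 2000 is Sunday; September 25, 2000 is a listed holiday. The next qualifying day is September 26, 2000.

September 26, 2000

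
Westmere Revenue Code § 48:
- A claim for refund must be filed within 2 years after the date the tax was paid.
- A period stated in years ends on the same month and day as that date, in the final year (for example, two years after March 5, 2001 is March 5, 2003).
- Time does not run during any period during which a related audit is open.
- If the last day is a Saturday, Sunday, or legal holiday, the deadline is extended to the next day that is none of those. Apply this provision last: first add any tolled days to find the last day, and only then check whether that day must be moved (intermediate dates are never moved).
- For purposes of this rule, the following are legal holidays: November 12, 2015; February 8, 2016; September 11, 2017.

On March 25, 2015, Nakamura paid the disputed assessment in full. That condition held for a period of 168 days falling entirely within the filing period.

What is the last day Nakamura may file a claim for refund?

2 years after March 25, 2015 is March 25, 2017.
Tolling adds 168 days: March 25, 2017 + 168 days = September 9, 2017.
September 9, 2017 is Saturday; September 10, 2017 is Sunday; September 11, 2017 is a listed holiday. The next qualifying day is September 12, 2017.

September 12, 2017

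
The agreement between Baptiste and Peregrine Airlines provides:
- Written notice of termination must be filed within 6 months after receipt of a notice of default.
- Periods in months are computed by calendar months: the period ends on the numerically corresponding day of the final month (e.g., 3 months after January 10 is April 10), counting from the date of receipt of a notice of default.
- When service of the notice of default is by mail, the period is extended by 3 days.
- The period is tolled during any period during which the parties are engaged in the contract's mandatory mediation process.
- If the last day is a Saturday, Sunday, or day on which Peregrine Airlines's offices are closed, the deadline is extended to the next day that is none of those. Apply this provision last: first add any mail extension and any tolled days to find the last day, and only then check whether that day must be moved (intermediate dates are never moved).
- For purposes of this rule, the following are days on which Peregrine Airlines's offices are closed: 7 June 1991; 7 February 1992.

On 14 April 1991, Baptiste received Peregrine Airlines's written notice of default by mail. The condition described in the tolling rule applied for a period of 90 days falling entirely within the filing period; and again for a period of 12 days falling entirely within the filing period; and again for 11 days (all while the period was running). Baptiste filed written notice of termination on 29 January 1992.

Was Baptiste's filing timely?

6 months after 14 April 1991 is October 14, 1991.
Service was by mail, adding 3 days: October 14, 1991 + 3 days = October 17, 1991.
Tolling adds 90 days: October 17, 1991 + 90 days = January 15, 1992.
Tolling adds 12 days: January 15, 1992 + 12 days = January 27, 1992.
Tolling adds 11 days: January 27, 1992 + 11 days = February 7, 1992.
February 7, 1992 is a listed holiday; February 8, 1992 is Saturday; February 9, 1992 is Sunday. The next qualifying day is February 10, 1992.
The deadline is February 10, 1992; the filing on January 29, 1992 is on or before that date.

Yes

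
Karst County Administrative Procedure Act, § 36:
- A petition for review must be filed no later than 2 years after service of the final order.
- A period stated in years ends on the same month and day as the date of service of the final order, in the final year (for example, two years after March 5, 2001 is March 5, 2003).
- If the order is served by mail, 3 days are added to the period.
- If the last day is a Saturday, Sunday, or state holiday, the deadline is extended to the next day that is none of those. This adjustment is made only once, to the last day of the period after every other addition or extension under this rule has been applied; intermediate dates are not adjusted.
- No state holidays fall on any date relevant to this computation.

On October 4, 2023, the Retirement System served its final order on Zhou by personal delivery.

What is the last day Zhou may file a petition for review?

2 years after October 4, 2023 is October 4, 2025.
Service was not by mail, so no mail extension applies.
October 4, 2025 is Saturday; October 5, 2025 is Sunday. The next qualifying day is October 6, 2025.

October 6, 2025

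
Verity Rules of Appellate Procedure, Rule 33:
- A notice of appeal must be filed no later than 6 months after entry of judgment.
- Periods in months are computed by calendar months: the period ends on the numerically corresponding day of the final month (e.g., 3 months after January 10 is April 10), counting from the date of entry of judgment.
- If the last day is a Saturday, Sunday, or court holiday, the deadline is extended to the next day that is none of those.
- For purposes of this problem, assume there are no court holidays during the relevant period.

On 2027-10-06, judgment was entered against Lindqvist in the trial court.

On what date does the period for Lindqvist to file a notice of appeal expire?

April 6, 2028

6 months after 2027-10-06 is April 6, 2028.
April 6, 2028 is a Thursday and not a court holiday, so no extension applies.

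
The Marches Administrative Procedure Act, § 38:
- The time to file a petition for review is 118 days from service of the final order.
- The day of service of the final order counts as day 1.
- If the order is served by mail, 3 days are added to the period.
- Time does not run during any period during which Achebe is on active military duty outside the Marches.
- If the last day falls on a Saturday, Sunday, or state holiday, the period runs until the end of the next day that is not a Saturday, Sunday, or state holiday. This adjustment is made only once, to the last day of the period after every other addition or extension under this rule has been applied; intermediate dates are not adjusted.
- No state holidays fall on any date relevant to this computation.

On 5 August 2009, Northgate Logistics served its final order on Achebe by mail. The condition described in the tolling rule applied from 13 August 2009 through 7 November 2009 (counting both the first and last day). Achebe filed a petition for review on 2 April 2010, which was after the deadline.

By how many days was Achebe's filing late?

Counting 5 August 2009 as day 1, day 118 is November 30, 2009.
Service was by mail, adding 3 days: November 30, 2009 + 3 days = December 3, 2009.
From August 13, 2009 through November 7, 2009 inclusive is 87 days; tolling adds 87 days: December 3, 2009 + 87 days = February 28, 2010.
February 28, 2010 is Sunday. The next qualifying day is March 1, 2010.
The deadline is March 1, 2010; from March 1, 2010 to April 2, 2010 is 32 days.

32 days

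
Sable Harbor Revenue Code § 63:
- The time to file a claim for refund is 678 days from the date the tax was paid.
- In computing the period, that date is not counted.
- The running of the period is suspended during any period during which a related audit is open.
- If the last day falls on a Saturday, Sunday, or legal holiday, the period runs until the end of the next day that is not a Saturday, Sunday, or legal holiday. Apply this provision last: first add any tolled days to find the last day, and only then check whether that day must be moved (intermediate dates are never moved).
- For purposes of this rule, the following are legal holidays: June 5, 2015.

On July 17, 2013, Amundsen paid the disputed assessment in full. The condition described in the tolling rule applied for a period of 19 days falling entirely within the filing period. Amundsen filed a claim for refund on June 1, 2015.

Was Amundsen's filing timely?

678 days after July 17, 2013 is May 26, 2015.
Tolling adds 19 days: May 26, 2015 + 19 days = June 14, 2015.
June 14, 2015 is Sunday. The next qualifying day is June 15, 2015.
The deadline is June 15, 2015; the filing on June 1, 2015 is on or before that date.

Yes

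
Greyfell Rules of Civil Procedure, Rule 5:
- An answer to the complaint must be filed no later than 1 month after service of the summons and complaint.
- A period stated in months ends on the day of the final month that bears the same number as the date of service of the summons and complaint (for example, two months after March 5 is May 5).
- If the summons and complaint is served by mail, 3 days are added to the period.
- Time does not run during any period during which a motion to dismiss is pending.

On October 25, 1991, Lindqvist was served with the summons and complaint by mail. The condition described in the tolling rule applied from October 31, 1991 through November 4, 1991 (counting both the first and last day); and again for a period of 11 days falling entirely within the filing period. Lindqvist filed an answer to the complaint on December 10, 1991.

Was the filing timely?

1 month after October 25, 1991 is November 25, 1991.
Service was by mail, adding 3 days: November 25, 1991 + 3 days = November 28, 1991.
From October 31, 1991 through November 4, 1991 inclusive is 5 days; tolling adds 5 days: November 28, 1991 + 5 days = December 3, 1991.
Tolling adds 11 days: December 3, 1991 + 11 days = December 14, 1991.
The deadline is December 14, 1991; the filing on December 10, 1991 is on or before that date.

Yes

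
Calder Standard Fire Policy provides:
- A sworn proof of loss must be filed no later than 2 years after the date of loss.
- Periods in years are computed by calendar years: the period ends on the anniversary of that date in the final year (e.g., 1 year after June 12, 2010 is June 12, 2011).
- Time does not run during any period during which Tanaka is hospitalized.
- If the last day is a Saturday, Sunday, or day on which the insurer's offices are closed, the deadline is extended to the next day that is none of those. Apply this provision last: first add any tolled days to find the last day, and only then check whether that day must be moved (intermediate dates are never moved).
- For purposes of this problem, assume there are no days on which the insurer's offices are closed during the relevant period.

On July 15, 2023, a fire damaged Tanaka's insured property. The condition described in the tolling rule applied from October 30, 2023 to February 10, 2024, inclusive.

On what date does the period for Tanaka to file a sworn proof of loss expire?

October 27, 2025

2 years after July 15, 2023 is July 15, 2025.
From October 30, 2023 through February 10, 2024 inclusive is 104 days; tolling adds 104 days: July 15, 2025 + 104 days = October 27, 2025.
October 27, 2025 is a Monday and not a day on which the insurer's offices are closed, so no extension applies.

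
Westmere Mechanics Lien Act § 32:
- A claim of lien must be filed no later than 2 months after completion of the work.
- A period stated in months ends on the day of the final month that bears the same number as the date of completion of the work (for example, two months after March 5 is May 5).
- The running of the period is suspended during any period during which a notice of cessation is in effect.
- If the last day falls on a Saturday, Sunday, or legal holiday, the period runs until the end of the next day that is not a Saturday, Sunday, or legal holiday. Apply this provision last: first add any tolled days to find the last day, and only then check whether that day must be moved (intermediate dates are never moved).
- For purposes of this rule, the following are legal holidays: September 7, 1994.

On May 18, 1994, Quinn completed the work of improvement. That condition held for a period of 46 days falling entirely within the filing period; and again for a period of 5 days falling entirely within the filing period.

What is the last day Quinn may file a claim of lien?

September 8, 1994

2 months after May 18, 1994 is July 18, 1994.
Tolling adds 46 days: July 18, 1994 + 46 days = September 2, 1994.
Tolling adds 5 days: September 2, 1994 + 5 days = September 7, 1994.
September 7, 1994 is a listed holiday. The next qualifying day is September 8, 1994.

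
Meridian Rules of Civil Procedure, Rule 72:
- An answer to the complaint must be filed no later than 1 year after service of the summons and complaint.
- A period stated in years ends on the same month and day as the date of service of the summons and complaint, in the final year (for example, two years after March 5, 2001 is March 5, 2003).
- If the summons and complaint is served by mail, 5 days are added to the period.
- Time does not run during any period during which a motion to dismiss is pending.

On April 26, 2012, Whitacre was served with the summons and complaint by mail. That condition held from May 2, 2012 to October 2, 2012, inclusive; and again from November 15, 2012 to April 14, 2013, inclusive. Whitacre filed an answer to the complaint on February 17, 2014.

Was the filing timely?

Yes

1 year after April 26, 2012 is April 26, 2013.
Service was by mail, adding 5 days: April 26, 2013 + 5 days = May 1, 2013.
From May 2, 2012 through October 2, 2012 inclusive is 154 days; tolling adds 154 days: May 1, 2013 + 154 days = October 2, 2013.
From November 15, 2012 through April 14, 2013 inclusive is 151 days; tolling adds 151 days: October 2, 2013 + 151 days = March 2, 2014.
The deadline is March 2, 2014; the filing on February 17, 2014 is on or before that date.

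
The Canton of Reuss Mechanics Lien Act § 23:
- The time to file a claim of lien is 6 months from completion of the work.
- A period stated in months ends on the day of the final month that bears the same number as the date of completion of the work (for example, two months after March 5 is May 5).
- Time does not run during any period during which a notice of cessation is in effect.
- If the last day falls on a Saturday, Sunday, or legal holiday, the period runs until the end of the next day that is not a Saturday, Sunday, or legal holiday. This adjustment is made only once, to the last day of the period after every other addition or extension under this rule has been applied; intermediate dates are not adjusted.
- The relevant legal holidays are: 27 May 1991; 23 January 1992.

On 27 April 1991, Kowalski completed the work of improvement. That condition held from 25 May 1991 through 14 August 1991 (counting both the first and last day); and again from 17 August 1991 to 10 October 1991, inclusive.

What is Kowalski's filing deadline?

6 months after 27 April 1991 is October 27, 1991.
From May 25, 1991 through August 14, 1991 inclusive is 82 days; tolling adds 82 days: October 27, 1991 + 82 days = January 17, 1992.
From August 17, 1991 through October 10, 1991 inclusive is 55 days; tolling adds 55 days: January 17, 1992 + 55 days = March 12, 1992.
March 12, 1992 is a Thursday and not a legal holiday, so no extension applies.

March 12, 1992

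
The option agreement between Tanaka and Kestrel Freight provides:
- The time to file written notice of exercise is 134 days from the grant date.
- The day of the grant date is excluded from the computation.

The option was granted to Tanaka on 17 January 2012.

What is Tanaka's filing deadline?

134 days after 17 January 2012 is May 30, 2012.

May 30, 2012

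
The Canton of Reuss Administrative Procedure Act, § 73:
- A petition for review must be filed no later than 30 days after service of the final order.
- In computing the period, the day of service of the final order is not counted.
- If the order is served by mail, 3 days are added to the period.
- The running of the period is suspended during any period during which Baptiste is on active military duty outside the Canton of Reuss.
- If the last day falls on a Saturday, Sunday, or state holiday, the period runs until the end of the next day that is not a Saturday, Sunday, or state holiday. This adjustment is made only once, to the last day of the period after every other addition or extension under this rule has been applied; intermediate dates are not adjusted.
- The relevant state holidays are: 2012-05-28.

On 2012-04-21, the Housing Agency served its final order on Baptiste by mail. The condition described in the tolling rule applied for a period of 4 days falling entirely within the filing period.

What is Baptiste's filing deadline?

May 29, 2012

30 days after 2012-04-21 is May 21, 2012.
Service was by mail, adding 3 days: May 21, 2012 + 3 days = May 24, 2012.
Tolling adds 4 days: May 24, 2012 + 4 days = May 28, 2012.
May 28, 2012 is a listed holiday. The next qualifying day is May 29, 2012.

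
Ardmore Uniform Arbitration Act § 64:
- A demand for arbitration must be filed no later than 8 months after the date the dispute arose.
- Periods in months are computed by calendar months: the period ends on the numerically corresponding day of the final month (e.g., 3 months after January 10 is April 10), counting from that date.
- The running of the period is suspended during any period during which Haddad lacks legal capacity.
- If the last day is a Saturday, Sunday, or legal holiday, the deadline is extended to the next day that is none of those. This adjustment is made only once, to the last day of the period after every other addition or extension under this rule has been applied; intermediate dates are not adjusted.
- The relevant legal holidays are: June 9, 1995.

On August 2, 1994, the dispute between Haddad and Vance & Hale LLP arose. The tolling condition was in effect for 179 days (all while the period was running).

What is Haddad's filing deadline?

8 months after August 2, 1994 is April 2, 1995.
Tolling adds 179 days: April 2, 1995 + 179 days = September 28, 1995.
September 28, 1995 is a Thursday and not a legal holiday, so no extension applies.

September 28, 1995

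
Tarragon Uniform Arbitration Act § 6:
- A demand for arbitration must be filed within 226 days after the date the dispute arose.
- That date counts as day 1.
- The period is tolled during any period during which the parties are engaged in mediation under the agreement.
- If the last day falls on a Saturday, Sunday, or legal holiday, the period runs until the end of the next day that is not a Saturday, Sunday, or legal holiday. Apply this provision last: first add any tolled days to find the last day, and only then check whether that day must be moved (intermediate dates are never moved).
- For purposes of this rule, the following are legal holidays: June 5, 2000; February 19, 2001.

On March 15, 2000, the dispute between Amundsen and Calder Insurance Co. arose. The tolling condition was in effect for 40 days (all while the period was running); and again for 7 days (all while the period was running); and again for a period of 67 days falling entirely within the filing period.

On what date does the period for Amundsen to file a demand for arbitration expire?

Counting March 15, 2000 as day 1, day 226 is October 26, 2000.
Tolling adds 40 days: October 26, 2000 + 40 days = December 5, 2000.
Tolling adds 7 days: December 5, 2000 + 7 days = December 12, 2000.
Tolling adds 67 days: December 12, 2000 + 67 days = February 17, 2001.
February 17, 2001 is Saturday; February 18, 2001 is Sunday; February 19, 2001 is a listed holiday. The next qualifying day is February 20, 2001.

February 20, 2001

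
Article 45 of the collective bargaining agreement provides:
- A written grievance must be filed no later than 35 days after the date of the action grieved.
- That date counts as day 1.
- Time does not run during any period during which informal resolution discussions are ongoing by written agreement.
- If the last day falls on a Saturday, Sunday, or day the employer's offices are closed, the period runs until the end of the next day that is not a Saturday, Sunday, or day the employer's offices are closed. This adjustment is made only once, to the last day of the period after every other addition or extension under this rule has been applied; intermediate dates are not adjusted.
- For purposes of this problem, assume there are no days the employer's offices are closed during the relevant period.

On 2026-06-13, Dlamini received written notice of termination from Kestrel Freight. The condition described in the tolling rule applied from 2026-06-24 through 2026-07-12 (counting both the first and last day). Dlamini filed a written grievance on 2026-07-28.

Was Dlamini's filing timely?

Yes

Counting 2026-06-13 as day 1, day 35 is July 17, 2026.
From June 24, 2026 through July 12, 2026 inclusive is 19 days; tolling adds 19 days: July 17, 2026 + 19 days = August 5, 2026.
August 5, 2026 is a Wednesday and not a day the employer's offices are closed, so no extension applies.
The deadline is August 5, 2026; the filing on July 28, 2026 is on or before that date.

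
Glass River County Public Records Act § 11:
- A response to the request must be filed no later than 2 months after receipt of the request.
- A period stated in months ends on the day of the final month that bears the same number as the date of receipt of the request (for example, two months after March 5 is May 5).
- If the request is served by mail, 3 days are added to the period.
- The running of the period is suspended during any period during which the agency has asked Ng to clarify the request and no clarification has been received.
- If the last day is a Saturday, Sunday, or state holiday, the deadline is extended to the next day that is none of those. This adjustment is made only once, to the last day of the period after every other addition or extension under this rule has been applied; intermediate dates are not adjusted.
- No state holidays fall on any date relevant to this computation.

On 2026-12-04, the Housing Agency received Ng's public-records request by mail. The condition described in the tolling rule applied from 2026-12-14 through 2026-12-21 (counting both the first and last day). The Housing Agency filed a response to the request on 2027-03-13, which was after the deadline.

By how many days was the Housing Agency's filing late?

26 days

2 months after 2026-12-04 is February 4, 2027.
Service was by mail, adding 3 days: February 4, 2027 + 3 days = February 7, 2027.
From December 14, 2026 through December 21, 2026 inclusive is 8 days; tolling adds 8 days: February 7, 2027 + 8 days = February 15, 2027.
February 15, 2027 is a Monday and not a state holiday, so no extension applies.
The deadline is February 15, 2027; from February 15, 2027 to March 13, 2027 is 26 days.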